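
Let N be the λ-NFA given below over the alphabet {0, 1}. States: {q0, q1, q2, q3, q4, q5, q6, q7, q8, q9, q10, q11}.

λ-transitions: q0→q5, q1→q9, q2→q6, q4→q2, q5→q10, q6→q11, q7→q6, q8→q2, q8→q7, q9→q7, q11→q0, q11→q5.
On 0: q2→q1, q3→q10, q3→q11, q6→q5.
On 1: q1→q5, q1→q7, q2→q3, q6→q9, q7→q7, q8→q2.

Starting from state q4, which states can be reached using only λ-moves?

Start with {q4}.
From q4 via λ: add q2.
From q2 via λ: add q6.
From q6 via λ: add q11.
From q11 via λ: add q0, q5.
From q5 via λ: add q10.
No new states can be added; the closed set is {q0, q2, q4, q5, q6, q10, q11}.

{q0, q2, q4, q5, q6, q10, q11}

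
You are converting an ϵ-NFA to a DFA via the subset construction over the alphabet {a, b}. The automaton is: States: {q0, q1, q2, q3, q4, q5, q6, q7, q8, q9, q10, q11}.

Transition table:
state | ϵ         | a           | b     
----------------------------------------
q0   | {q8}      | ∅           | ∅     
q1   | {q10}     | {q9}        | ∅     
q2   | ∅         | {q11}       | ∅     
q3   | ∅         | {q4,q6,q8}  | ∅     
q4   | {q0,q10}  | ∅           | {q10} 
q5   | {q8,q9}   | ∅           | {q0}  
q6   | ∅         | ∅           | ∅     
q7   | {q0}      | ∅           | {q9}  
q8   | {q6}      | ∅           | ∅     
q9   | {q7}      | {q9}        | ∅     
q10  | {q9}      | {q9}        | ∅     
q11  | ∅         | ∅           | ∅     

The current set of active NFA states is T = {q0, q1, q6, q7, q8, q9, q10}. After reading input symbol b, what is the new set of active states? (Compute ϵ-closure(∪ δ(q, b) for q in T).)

q7 on b → {q9}.
No b-transition from q0, q1, q6, q8, q9, q10.
Union after reading b: {q9}.
Now take the ϵ-closure:
From q9 via ϵ: add q7.
From q7 via ϵ: add q0.
From q0 via ϵ: add q8.
From q8 via ϵ: add q6.
No new states can be added; the closed set is {q0, q6, q7, q8, q9}.

{q0, q6, q7, q8, q9}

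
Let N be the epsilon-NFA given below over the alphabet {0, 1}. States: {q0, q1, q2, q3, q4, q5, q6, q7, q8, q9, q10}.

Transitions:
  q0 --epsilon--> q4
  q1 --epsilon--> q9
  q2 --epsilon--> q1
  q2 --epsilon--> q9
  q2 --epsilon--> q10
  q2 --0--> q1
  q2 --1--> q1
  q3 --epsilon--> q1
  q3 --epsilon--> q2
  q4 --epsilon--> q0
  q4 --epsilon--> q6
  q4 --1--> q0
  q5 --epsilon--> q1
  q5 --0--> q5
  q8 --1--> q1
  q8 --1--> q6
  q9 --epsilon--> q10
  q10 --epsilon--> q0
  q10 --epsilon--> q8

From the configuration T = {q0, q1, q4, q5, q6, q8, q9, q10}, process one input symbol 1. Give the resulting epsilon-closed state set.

q4 on 1 → {q0}.
q8 on 1 → {q1, q6}.
No 1-transition from q0, q1, q5, q6, q9, q10.
Union after reading 1: {q0, q1, q6}.
Now take the epsilon-closure:
From q0 via epsilon: add q4.
From q1 via epsilon: add q9.
From q9 via epsilon: add q10.
From q10 via epsilon: add q8.
No new states can be added; the closed set is {q0, q1, q4, q6, q8, q9, q10}.

{q0, q1, q4, q6, q8, q9, q10}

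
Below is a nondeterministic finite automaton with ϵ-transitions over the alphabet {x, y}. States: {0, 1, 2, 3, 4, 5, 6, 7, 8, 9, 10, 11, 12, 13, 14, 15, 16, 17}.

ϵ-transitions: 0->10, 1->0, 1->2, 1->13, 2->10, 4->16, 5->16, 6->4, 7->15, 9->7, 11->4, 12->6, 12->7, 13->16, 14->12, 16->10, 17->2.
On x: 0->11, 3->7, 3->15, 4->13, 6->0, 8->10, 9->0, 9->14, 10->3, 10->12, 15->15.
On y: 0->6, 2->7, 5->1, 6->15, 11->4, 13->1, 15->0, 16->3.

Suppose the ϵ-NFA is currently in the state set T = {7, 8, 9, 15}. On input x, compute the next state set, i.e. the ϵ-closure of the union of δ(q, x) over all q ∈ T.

8 on x → {10}.
9 on x → {0, 14}.
15 on x → {15}.
No x-transition from 7.
Union after reading x: {0, 10, 14, 15}.
Now take the ϵ-closure:
From 14 via ϵ: add 12.
From 12 via ϵ: add 6, 7.
From 6 via ϵ: add 4.
From 4 via ϵ: add 16.
No new states can be added; the closed set is {0, 4, 6, 7, 10, 12, 14, 15, 16}.

{0, 4, 6, 7, 10, 12, 14, 15, 16}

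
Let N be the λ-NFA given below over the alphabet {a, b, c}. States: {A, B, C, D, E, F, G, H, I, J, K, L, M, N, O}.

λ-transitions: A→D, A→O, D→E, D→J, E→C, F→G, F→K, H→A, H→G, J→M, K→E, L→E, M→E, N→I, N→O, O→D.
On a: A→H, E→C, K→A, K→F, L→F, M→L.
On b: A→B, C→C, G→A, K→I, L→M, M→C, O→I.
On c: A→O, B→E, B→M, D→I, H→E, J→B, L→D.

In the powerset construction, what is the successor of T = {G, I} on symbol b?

{A, C, D, E, J, M, O}

G on b → {A}.
No b-transition from I.
Union after reading b: {A}.
Now take the λ-closure:
From A via λ: add D, O.
From D via λ: add E, J.
From E via λ: add C.
From J via λ: add M.
No new states can be added; the closed set is {A, C, D, E, J, M, O}.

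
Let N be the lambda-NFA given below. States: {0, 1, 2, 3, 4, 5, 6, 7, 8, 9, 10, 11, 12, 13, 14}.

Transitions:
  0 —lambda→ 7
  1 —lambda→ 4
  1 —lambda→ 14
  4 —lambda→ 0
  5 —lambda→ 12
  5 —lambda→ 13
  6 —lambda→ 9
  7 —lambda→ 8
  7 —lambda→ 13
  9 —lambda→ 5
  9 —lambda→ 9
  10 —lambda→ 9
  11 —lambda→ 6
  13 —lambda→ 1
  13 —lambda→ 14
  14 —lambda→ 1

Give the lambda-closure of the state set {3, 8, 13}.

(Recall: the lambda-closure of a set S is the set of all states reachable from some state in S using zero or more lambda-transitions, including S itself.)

Start with {3, 8, 13}.
From 13 via lambda: add 1, 14.
From 1 via lambda: add 4.
From 4 via lambda: add 0.
From 0 via lambda: add 7.
No new states can be added; the closed set is {0, 1, 3, 4, 7, 8, 13, 14}.

{0, 1, 3, 4, 7, 8, 13, 14}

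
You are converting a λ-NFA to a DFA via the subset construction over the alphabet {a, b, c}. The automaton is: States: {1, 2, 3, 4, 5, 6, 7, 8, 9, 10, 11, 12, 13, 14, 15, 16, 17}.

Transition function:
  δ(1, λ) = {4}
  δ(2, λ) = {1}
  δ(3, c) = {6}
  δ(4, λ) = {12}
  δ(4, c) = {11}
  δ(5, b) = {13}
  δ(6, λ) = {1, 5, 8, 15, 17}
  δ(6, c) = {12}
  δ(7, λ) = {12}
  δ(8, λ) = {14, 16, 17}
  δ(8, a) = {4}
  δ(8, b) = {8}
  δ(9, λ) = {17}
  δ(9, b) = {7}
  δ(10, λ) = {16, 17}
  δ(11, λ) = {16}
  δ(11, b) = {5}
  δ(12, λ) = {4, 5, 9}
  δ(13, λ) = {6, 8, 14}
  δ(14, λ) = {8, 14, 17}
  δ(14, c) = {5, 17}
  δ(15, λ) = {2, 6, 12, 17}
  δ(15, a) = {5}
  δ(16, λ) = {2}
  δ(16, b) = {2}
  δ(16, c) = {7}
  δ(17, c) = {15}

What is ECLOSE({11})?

{1, 2, 4, 5, 9, 11, 12, 16, 17}

Start with {11}.
From 11 via λ: add 16.
From 16 via λ: add 2.
From 2 via λ: add 1.
From 1 via λ: add 4.
From 4 via λ: add 12.
From 12 via λ: add 5, 9.
From 9 via λ: add 17.
No new states can be added; the closed set is {1, 2, 4, 5, 9, 11, 12, 16, 17}.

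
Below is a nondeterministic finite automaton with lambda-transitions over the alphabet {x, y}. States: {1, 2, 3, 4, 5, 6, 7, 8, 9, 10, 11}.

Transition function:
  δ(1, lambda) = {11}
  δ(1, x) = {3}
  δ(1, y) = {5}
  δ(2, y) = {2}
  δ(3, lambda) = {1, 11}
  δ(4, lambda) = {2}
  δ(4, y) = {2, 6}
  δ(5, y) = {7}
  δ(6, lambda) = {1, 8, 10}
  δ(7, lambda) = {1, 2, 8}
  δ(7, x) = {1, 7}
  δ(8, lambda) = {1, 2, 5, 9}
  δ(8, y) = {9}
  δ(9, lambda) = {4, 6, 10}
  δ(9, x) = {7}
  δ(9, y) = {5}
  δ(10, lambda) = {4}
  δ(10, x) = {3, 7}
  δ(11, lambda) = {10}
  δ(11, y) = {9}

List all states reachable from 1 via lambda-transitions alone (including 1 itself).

Start with {1}.
From 1 via lambda: add 11.
From 11 via lambda: add 10.
From 10 via lambda: add 4.
From 4 via lambda: add 2.
No new states can be added; the closed set is {1, 2, 4, 10, 11}.

{1, 2, 4, 10, 11}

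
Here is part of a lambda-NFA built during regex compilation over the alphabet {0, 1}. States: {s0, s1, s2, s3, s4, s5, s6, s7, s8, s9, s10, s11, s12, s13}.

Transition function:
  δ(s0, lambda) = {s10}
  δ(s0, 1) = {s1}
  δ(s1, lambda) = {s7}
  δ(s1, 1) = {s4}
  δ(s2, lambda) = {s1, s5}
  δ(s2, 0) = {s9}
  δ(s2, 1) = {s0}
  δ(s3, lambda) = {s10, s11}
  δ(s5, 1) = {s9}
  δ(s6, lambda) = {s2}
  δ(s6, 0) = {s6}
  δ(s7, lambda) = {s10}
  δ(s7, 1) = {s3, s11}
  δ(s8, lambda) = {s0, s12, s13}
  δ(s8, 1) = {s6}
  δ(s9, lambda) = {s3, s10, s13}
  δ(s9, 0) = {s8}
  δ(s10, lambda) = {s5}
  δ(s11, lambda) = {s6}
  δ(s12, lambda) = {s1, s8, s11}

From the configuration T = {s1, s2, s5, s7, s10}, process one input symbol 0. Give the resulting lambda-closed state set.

{s1, s2, s3, s5, s6, s7, s9, s10, s11, s13}

s2 on 0 → {s9}.
No 0-transition from s1, s5, s7, s10.
Union after reading 0: {s9}.
Now take the lambda-closure:
From s9 via lambda: add s3, s10, s13.
From s3 via lambda: add s11.
From s10 via lambda: add s5.
From s11 via lambda: add s6.
From s6 via lambda: add s2.
From s2 via lambda: add s1.
From s1 via lambda: add s7.
No new states can be added; the closed set is {s1, s2, s3, s5, s6, s7, s9, s10, s11, s13}.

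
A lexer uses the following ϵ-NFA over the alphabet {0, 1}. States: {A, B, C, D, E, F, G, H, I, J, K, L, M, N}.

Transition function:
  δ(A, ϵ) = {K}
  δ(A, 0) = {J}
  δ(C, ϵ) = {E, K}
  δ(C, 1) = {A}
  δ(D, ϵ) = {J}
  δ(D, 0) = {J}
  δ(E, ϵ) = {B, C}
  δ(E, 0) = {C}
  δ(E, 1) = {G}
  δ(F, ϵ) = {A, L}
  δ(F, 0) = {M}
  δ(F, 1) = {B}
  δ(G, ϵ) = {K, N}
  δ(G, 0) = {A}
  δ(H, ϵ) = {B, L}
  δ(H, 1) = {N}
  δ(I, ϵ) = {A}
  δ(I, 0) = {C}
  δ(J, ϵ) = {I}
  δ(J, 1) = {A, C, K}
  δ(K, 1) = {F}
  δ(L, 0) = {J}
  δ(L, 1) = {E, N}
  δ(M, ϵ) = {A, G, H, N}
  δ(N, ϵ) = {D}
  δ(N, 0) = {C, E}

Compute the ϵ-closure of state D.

Start with {D}.
From D via ϵ: add J.
From J via ϵ: add I.
From I via ϵ: add A.
From A via ϵ: add K.
No new states can be added; the closed set is {A, D, I, J, K}.

{A, D, I, J, K}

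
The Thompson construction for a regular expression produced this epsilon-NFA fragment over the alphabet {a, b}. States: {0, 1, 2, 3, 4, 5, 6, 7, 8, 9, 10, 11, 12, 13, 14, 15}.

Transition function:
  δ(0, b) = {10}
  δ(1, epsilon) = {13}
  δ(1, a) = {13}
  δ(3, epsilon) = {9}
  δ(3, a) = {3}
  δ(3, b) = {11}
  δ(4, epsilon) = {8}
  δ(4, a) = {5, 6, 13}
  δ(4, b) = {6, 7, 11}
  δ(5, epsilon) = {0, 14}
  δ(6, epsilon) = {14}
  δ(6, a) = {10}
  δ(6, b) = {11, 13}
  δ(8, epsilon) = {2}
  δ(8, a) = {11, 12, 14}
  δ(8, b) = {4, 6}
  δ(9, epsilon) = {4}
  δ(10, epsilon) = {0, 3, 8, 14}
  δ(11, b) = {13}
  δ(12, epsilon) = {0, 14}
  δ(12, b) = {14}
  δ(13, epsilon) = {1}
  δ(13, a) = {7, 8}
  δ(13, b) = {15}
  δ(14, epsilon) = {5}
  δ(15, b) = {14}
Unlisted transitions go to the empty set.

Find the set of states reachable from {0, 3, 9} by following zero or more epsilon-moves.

Start with {0, 3, 9}.
From 9 via epsilon: add 4.
From 4 via epsilon: add 8.
From 8 via epsilon: add 2.
No new states can be added; the closed set is {0, 2, 3, 4, 8, 9}.

{0, 2, 3, 4, 8, 9}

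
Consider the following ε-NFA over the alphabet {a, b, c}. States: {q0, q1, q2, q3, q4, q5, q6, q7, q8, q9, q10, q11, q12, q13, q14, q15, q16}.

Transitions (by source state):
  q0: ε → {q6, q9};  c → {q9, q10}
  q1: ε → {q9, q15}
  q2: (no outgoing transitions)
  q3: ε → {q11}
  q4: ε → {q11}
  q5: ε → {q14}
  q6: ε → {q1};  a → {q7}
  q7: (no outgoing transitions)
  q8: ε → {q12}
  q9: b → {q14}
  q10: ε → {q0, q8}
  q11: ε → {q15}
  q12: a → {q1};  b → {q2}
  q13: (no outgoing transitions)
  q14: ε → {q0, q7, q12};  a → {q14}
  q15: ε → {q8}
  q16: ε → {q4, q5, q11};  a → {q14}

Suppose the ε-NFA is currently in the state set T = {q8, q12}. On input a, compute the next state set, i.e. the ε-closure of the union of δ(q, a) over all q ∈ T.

q12 on a → {q1}.
No a-transition from q8.
Union after reading a: {q1}.
Now take the ε-closure:
From q1 via ε: add q9, q15.
From q15 via ε: add q8.
From q8 via ε: add q12.
No new states can be added; the closed set is {q1, q8, q9, q12, q15}.

{q1, q8, q9, q12, q15}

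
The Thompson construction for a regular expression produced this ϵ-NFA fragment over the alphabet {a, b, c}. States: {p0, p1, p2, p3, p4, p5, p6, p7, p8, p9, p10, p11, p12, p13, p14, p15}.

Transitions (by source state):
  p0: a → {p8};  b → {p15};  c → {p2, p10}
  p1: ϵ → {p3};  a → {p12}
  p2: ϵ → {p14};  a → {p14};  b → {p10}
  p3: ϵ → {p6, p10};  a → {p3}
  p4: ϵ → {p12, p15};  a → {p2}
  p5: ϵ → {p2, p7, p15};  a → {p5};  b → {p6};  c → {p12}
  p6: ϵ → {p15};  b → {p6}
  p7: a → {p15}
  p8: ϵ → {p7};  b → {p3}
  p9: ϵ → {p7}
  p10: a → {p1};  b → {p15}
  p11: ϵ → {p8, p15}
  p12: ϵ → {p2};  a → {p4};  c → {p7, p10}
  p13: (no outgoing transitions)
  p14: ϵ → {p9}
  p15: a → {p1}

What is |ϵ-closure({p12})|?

Start with {p12}.
From p12 via ϵ: add p2.
From p2 via ϵ: add p14.
From p14 via ϵ: add p9.
From p9 via ϵ: add p7.
ϵ-closure = {p2, p7, p9, p12, p14}, which has 5 states.

5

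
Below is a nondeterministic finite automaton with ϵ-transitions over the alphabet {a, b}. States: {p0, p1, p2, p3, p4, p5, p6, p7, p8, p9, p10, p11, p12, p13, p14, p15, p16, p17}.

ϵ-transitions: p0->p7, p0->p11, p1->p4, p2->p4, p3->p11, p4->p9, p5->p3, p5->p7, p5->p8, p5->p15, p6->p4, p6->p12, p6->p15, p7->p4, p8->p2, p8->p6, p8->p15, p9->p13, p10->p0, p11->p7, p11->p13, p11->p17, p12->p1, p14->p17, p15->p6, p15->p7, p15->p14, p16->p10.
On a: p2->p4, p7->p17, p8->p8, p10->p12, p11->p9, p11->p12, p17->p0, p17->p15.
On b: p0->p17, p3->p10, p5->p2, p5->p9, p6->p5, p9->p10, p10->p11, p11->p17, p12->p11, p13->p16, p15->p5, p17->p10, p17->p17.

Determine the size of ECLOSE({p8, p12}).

Start with {p8, p12}.
From p8 via ϵ: add p2, p6, p15.
From p12 via ϵ: add p1.
From p1 via ϵ: add p4.
From p15 via ϵ: add p7, p14.
From p4 via ϵ: add p9.
From p14 via ϵ: add p17.
From p9 via ϵ: add p13.
ϵ-closure = {p1, p2, p4, p6, p7, p8, p9, p12, p13, p14, p15, p17}, which has 12 states.

12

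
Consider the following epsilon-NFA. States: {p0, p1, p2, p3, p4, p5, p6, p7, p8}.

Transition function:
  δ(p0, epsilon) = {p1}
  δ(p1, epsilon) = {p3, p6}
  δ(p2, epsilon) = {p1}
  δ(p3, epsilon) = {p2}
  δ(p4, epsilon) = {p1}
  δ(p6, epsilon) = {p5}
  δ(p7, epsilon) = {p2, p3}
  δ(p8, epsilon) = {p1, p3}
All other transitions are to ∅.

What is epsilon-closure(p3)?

{p1, p2, p3, p5, p6}

Start with {p3}.
From p3 via epsilon: add p2.
From p2 via epsilon: add p1.
From p1 via epsilon: add p6.
From p6 via epsilon: add p5.
No new states can be added; the closed set is {p1, p2, p3, p5, p6}.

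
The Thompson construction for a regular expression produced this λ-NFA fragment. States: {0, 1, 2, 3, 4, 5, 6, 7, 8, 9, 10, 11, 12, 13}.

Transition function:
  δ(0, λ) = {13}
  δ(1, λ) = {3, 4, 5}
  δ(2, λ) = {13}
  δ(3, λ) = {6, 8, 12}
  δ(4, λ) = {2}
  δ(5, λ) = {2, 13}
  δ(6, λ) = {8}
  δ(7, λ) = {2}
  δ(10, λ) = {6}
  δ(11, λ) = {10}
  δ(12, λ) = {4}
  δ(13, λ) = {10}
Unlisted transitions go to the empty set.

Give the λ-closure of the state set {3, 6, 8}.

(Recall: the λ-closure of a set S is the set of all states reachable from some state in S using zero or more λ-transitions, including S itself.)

Start with {3, 6, 8}.
From 3 via λ: add 12.
From 12 via λ: add 4.
From 4 via λ: add 2.
From 2 via λ: add 13.
From 13 via λ: add 10.
No new states can be added; the closed set is {2, 3, 4, 6, 8, 10, 12, 13}.

{2, 3, 4, 6, 8, 10, 12, 13}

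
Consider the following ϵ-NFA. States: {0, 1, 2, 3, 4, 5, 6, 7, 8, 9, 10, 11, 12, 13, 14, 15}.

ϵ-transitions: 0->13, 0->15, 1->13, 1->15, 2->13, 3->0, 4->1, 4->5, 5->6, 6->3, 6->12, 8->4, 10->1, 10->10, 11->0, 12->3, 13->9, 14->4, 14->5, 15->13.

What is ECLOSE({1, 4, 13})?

Start with {1, 4, 13}.
From 1 via ϵ: add 15.
From 4 via ϵ: add 5.
From 13 via ϵ: add 9.
From 5 via ϵ: add 6.
From 6 via ϵ: add 3, 12.
From 3 via ϵ: add 0.
No new states can be added; the closed set is {0, 1, 3, 4, 5, 6, 9, 12, 13, 15}.

{0, 1, 3, 4, 5, 6, 9, 12, 13, 15}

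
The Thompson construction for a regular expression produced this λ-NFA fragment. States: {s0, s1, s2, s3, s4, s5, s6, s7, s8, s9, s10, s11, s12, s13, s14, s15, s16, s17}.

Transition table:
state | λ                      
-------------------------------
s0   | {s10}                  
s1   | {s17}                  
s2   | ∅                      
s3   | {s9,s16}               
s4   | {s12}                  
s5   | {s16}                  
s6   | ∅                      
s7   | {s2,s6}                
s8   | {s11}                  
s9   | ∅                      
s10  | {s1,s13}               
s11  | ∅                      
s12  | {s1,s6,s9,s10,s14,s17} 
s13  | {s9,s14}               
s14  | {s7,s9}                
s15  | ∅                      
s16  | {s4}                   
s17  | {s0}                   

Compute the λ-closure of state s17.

{s0, s1, s2, s6, s7, s9, s10, s13, s14, s17}

Start with {s17}.
From s17 via λ: add s0.
From s0 via λ: add s10.
From s10 via λ: add s1, s13.
From s13 via λ: add s9, s14.
From s14 via λ: add s7.
From s7 via λ: add s2, s6.
No new states can be added; the closed set is {s0, s1, s2, s6, s7, s9, s10, s13, s14, s17}.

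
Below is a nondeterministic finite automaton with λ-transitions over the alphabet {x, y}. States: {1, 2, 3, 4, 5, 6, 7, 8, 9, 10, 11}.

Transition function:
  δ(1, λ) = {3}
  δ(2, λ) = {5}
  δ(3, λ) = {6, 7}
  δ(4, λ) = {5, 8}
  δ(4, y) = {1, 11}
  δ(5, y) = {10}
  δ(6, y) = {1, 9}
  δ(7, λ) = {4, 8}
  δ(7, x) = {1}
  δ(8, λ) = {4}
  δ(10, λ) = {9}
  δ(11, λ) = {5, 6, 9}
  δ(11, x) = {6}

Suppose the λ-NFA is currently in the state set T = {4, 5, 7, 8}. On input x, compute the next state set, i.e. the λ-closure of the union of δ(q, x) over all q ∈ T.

{1, 3, 4, 5, 6, 7, 8}

7 on x → {1}.
No x-transition from 4, 5, 8.
Union after reading x: {1}.
Now take the λ-closure:
From 1 via λ: add 3.
From 3 via λ: add 6, 7.
From 7 via λ: add 4, 8.
From 4 via λ: add 5.
No new states can be added; the closed set is {1, 3, 4, 5, 6, 7, 8}.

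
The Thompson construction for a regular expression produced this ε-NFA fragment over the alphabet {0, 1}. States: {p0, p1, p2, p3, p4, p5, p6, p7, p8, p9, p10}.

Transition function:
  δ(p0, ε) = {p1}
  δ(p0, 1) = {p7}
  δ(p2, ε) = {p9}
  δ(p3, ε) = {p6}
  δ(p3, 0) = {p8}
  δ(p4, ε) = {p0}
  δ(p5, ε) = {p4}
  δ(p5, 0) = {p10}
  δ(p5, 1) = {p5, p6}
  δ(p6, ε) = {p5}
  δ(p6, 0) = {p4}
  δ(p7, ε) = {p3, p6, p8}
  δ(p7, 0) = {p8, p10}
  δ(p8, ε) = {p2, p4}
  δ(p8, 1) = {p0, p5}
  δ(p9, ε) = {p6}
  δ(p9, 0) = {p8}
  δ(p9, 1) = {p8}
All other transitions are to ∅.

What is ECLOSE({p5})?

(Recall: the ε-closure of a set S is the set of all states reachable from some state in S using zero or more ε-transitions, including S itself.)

Start with {p5}.
From p5 via ε: add p4.
From p4 via ε: add p0.
From p0 via ε: add p1.
No new states can be added; the closed set is {p0, p1, p4, p5}.

{p0, p1, p4, p5}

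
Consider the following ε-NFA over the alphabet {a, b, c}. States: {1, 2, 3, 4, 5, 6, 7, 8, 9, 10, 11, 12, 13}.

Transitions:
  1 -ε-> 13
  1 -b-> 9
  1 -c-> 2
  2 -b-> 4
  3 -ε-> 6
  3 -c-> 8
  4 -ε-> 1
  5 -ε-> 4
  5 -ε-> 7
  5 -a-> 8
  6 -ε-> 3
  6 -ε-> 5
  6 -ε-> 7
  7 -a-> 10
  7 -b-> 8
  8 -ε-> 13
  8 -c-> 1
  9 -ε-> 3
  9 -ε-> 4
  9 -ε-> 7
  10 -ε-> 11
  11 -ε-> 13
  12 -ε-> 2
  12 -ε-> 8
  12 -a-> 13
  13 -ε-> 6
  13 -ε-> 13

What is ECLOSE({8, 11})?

{1, 3, 4, 5, 6, 7, 8, 11, 13}

Start with {8, 11}.
From 8 via ε: add 13.
From 13 via ε: add 6.
From 6 via ε: add 3, 5, 7.
From 5 via ε: add 4.
From 4 via ε: add 1.
No new states can be added; the closed set is {1, 3, 4, 5, 6, 7, 8, 11, 13}.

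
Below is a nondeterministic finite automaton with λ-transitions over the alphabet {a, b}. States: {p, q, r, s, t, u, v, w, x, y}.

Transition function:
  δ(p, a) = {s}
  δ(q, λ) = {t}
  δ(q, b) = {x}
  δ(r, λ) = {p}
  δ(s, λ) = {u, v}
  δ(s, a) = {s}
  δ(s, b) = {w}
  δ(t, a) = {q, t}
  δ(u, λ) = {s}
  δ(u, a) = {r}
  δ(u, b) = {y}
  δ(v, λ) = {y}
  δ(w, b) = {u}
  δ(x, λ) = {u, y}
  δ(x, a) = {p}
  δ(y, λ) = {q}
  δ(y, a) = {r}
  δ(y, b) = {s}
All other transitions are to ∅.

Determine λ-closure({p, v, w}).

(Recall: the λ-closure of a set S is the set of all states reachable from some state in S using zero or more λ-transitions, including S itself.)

{p, q, t, v, w, y}

Start with {p, v, w}.
From v via λ: add y.
From y via λ: add q.
From q via λ: add t.
No new states can be added; the closed set is {p, q, t, v, w, y}.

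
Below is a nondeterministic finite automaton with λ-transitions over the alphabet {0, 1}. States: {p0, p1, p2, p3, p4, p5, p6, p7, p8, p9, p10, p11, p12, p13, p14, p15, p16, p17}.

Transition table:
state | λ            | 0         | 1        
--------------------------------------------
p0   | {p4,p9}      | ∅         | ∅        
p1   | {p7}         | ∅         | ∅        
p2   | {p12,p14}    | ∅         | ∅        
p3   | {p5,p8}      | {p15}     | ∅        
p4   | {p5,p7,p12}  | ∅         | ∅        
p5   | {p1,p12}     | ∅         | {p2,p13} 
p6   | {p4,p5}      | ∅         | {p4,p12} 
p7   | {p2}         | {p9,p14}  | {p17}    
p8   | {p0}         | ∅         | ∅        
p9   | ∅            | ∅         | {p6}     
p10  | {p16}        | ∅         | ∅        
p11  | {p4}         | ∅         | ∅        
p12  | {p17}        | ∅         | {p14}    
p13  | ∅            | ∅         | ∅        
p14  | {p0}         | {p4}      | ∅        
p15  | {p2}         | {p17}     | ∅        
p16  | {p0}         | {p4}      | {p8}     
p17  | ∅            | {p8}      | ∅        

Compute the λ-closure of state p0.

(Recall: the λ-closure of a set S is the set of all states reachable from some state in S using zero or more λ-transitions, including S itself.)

{p0, p1, p2, p4, p5, p7, p9, p12, p14, p17}

Start with {p0}.
From p0 via λ: add p4, p9.
From p4 via λ: add p5, p7, p12.
From p5 via λ: add p1.
From p7 via λ: add p2.
From p12 via λ: add p17.
From p2 via λ: add p14.
No new states can be added; the closed set is {p0, p1, p2, p4, p5, p7, p9, p12, p14, p17}.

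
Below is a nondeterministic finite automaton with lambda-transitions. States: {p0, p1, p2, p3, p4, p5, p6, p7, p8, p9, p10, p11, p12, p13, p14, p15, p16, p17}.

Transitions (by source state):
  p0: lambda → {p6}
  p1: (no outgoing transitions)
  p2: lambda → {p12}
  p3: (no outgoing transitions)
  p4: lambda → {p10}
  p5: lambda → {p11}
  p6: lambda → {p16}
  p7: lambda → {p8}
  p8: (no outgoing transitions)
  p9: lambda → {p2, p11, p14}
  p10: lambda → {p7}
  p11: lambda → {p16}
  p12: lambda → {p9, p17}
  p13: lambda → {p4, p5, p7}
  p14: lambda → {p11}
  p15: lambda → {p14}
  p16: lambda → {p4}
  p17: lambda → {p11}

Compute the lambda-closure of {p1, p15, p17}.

Start with {p1, p15, p17}.
From p15 via lambda: add p14.
From p17 via lambda: add p11.
From p11 via lambda: add p16.
From p16 via lambda: add p4.
From p4 via lambda: add p10.
From p10 via lambda: add p7.
From p7 via lambda: add p8.
No new states can be added; the closed set is {p1, p4, p7, p8, p10, p11, p14, p15, p16, p17}.

{p1, p4, p7, p8, p10, p11, p14, p15, p16, p17}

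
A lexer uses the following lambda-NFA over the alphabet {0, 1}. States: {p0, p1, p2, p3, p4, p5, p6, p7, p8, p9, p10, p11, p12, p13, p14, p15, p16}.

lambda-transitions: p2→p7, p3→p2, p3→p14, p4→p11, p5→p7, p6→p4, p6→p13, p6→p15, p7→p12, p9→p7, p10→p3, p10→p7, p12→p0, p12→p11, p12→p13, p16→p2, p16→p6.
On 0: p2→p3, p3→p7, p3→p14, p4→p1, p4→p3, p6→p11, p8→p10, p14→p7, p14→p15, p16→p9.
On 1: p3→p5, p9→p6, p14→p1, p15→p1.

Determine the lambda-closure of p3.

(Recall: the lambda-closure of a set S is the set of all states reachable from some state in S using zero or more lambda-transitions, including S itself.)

{p0, p2, p3, p7, p11, p12, p13, p14}

Start with {p3}.
From p3 via lambda: add p2, p14.
From p2 via lambda: add p7.
From p7 via lambda: add p12.
From p12 via lambda: add p0, p11, p13.
No new states can be added; the closed set is {p0, p2, p3, p7, p11, p12, p13, p14}.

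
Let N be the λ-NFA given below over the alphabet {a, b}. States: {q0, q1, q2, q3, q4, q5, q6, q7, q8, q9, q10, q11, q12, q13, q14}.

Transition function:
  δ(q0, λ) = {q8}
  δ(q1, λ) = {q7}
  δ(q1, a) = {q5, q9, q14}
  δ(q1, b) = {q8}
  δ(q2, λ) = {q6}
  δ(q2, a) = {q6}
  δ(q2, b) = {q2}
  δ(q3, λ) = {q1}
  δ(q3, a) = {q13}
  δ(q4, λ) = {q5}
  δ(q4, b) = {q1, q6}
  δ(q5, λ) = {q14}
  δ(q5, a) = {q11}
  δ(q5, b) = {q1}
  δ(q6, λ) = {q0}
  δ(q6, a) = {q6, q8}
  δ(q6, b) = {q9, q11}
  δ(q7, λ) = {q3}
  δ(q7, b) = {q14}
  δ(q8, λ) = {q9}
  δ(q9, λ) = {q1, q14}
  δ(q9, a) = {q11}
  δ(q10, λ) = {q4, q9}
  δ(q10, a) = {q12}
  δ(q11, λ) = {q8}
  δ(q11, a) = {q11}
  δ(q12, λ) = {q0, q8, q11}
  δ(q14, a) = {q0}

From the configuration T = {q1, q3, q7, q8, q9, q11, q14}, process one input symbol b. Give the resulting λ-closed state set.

q1 on b → {q8}.
q7 on b → {q14}.
No b-transition from q3, q8, q9, q11, q14.
Union after reading b: {q8, q14}.
Now take the λ-closure:
From q8 via λ: add q9.
From q9 via λ: add q1.
From q1 via λ: add q7.
From q7 via λ: add q3.
No new states can be added; the closed set is {q1, q3, q7, q8, q9, q14}.

{q1, q3, q7, q8, q9, q14}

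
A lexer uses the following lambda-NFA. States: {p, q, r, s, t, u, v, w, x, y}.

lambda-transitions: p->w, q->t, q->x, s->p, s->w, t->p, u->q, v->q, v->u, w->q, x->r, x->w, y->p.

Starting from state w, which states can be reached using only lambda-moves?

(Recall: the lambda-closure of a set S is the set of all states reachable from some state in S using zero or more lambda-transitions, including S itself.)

Start with {w}.
From w via lambda: add q.
From q via lambda: add t, x.
From t via lambda: add p.
From x via lambda: add r.
No new states can be added; the closed set is {p, q, r, t, w, x}.

{p, q, r, t, w, x}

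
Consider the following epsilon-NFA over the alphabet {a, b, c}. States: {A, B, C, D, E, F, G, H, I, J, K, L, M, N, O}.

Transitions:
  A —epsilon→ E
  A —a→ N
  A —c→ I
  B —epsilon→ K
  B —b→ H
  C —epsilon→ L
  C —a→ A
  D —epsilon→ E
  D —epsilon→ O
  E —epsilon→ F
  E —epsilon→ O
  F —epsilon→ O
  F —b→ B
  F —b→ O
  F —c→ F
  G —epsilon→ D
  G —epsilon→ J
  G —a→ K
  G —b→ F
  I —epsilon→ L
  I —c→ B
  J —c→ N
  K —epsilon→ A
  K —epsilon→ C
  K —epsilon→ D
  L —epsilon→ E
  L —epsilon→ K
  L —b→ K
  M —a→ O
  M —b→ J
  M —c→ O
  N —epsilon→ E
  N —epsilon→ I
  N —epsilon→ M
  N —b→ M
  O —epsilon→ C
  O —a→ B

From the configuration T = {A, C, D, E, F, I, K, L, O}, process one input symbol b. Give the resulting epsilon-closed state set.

{A, B, C, D, E, F, K, L, O}

F on b → {B, O}.
L on b → {K}.
No b-transition from A, C, D, E, I, K, O.
Union after reading b: {B, K, O}.
Now take the epsilon-closure:
From K via epsilon: add A, C, D.
From A via epsilon: add E.
From C via epsilon: add L.
From E via epsilon: add F.
No new states can be added; the closed set is {A, B, C, D, E, F, K, L, O}.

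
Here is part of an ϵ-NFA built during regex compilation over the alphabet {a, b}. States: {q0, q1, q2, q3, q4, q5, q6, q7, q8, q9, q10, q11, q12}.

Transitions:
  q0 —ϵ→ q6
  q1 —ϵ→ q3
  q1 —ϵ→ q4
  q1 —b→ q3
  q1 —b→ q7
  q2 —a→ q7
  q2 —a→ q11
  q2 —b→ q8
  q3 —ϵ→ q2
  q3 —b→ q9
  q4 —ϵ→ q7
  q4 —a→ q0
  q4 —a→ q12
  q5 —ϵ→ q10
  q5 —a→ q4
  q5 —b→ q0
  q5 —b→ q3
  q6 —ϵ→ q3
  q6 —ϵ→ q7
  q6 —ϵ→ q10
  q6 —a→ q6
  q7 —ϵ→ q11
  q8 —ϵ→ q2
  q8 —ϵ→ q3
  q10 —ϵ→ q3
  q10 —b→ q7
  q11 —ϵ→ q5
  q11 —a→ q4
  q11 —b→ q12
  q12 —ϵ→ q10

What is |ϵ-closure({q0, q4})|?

9

Start with {q0, q4}.
From q0 via ϵ: add q6.
From q4 via ϵ: add q7.
From q6 via ϵ: add q3, q10.
From q7 via ϵ: add q11.
From q3 via ϵ: add q2.
From q11 via ϵ: add q5.
ϵ-closure = {q0, q2, q3, q4, q5, q6, q7, q10, q11}, which has 9 states.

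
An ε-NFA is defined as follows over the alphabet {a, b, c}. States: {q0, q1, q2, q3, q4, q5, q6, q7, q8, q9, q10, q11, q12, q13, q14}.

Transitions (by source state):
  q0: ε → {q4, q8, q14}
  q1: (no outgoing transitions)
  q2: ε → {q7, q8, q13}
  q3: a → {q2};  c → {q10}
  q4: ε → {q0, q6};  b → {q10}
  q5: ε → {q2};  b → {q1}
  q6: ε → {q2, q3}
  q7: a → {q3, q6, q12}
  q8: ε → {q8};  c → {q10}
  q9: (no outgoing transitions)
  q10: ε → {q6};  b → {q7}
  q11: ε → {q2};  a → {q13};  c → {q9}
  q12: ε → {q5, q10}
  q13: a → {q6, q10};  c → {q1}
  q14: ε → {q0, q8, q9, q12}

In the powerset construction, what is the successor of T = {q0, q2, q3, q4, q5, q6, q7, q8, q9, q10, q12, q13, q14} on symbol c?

q3 on c → {q10}.
q8 on c → {q10}.
q13 on c → {q1}.
No c-transition from q0, q2, q4, q5, q6, q7, q9, q10, q12, q14.
Union after reading c: {q1, q10}.
Now take the ε-closure:
From q10 via ε: add q6.
From q6 via ε: add q2, q3.
From q2 via ε: add q7, q8, q13.
No new states can be added; the closed set is {q1, q2, q3, q6, q7, q8, q10, q13}.

{q1, q2, q3, q6, q7, q8, q10, q13}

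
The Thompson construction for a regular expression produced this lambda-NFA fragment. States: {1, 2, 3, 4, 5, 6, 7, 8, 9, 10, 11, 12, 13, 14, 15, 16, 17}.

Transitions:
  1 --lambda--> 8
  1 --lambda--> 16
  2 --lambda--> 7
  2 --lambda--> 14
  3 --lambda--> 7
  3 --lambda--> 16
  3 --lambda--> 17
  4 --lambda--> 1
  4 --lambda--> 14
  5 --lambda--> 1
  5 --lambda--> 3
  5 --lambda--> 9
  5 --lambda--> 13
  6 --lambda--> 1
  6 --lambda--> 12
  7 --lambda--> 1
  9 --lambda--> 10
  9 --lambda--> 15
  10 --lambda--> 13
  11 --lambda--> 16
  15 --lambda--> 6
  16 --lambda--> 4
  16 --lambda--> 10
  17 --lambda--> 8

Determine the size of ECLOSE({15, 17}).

11

Start with {15, 17}.
From 15 via lambda: add 6.
From 17 via lambda: add 8.
From 6 via lambda: add 1, 12.
From 1 via lambda: add 16.
From 16 via lambda: add 4, 10.
From 4 via lambda: add 14.
From 10 via lambda: add 13.
lambda-closure = {1, 4, 6, 8, 10, 12, 13, 14, 15, 16, 17}, which has 11 states.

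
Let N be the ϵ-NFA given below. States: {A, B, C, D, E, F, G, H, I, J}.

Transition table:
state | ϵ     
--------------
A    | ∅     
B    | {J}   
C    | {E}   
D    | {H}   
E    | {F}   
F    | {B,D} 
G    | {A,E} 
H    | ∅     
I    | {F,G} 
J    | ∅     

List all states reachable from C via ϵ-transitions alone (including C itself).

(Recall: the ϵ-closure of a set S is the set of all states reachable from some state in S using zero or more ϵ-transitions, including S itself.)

{B, C, D, E, F, H, J}

Start with {C}.
From C via ϵ: add E.
From E via ϵ: add F.
From F via ϵ: add B, D.
From B via ϵ: add J.
From D via ϵ: add H.
No new states can be added; the closed set is {B, C, D, E, F, H, J}.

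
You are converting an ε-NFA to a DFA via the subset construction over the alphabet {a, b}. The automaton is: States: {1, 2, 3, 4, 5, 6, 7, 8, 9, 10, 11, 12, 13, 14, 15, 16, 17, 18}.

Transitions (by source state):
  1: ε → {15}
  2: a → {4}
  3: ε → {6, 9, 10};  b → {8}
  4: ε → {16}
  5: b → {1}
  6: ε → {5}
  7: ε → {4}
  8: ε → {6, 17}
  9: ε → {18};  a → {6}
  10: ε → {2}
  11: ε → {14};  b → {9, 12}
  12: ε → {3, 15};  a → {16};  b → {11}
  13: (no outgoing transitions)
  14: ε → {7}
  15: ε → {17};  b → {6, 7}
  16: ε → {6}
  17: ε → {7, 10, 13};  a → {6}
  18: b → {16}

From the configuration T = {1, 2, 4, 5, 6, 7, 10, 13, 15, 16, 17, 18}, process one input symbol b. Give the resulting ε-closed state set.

5 on b → {1}.
15 on b → {6, 7}.
18 on b → {16}.
No b-transition from 1, 2, 4, 6, 7, 10, 13, 16, 17.
Union after reading b: {1, 6, 7, 16}.
Now take the ε-closure:
From 1 via ε: add 15.
From 6 via ε: add 5.
From 7 via ε: add 4.
From 15 via ε: add 17.
From 17 via ε: add 10, 13.
From 10 via ε: add 2.
No new states can be added; the closed set is {1, 2, 4, 5, 6, 7, 10, 13, 15, 16, 17}.

{1, 2, 4, 5, 6, 7, 10, 13, 15, 16, 17}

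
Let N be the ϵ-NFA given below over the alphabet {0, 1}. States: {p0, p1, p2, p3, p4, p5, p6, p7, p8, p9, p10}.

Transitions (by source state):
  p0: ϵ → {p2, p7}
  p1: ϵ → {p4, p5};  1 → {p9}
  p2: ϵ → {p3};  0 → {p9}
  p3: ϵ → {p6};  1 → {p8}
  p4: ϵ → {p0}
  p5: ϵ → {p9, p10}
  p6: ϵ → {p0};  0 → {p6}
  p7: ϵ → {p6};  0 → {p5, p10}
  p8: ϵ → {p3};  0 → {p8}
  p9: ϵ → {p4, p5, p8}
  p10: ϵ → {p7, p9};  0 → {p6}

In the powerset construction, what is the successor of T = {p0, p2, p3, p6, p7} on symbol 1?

{p0, p2, p3, p6, p7, p8}

p3 on 1 → {p8}.
No 1-transition from p0, p2, p6, p7.
Union after reading 1: {p8}.
Now take the ϵ-closure:
From p8 via ϵ: add p3.
From p3 via ϵ: add p6.
From p6 via ϵ: add p0.
From p0 via ϵ: add p2, p7.
No new states can be added; the closed set is {p0, p2, p3, p6, p7, p8}.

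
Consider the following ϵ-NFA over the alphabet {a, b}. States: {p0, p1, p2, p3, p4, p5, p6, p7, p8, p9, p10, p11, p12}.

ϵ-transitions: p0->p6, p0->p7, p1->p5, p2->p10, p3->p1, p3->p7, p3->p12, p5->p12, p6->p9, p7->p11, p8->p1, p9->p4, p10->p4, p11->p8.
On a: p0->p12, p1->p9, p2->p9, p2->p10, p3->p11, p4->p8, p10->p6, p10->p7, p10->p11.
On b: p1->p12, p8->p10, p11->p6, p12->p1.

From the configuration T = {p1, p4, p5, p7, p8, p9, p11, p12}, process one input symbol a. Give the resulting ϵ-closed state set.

{p1, p4, p5, p8, p9, p12}

p1 on a → {p9}.
p4 on a → {p8}.
No a-transition from p5, p7, p8, p9, p11, p12.
Union after reading a: {p8, p9}.
Now take the ϵ-closure:
From p8 via ϵ: add p1.
From p9 via ϵ: add p4.
From p1 via ϵ: add p5.
From p5 via ϵ: add p12.
No new states can be added; the closed set is {p1, p4, p5, p8, p9, p12}.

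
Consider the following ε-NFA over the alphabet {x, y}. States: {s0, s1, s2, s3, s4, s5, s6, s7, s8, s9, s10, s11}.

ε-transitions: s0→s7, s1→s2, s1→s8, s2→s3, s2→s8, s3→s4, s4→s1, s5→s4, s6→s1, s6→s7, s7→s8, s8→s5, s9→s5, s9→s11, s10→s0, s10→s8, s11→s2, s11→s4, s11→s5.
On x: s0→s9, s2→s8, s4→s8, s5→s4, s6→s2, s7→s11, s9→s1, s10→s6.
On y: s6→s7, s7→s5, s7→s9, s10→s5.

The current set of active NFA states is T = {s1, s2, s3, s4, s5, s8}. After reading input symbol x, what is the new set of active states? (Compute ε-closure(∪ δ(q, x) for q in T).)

s2 on x → {s8}.
s4 on x → {s8}.
s5 on x → {s4}.
No x-transition from s1, s3, s8.
Union after reading x: {s4, s8}.
Now take the ε-closure:
From s4 via ε: add s1.
From s8 via ε: add s5.
From s1 via ε: add s2.
From s2 via ε: add s3.
No new states can be added; the closed set is {s1, s2, s3, s4, s5, s8}.

{s1, s2, s3, s4, s5, s8}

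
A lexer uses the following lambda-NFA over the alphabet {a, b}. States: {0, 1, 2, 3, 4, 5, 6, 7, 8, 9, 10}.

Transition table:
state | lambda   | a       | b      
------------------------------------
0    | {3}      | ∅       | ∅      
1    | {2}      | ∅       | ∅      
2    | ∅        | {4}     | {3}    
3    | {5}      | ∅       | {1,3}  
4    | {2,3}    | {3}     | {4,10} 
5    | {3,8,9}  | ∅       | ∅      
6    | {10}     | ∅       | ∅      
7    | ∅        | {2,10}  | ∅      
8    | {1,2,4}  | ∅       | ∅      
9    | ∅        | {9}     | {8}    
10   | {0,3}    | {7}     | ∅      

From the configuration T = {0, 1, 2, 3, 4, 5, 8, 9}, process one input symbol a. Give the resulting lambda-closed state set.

{1, 2, 3, 4, 5, 8, 9}

2 on a → {4}.
4 on a → {3}.
9 on a → {9}.
No a-transition from 0, 1, 3, 5, 8.
Union after reading a: {3, 4, 9}.
Now take the lambda-closure:
From 3 via lambda: add 5.
From 4 via lambda: add 2.
From 5 via lambda: add 8.
From 8 via lambda: add 1.
No new states can be added; the closed set is {1, 2, 3, 4, 5, 8, 9}.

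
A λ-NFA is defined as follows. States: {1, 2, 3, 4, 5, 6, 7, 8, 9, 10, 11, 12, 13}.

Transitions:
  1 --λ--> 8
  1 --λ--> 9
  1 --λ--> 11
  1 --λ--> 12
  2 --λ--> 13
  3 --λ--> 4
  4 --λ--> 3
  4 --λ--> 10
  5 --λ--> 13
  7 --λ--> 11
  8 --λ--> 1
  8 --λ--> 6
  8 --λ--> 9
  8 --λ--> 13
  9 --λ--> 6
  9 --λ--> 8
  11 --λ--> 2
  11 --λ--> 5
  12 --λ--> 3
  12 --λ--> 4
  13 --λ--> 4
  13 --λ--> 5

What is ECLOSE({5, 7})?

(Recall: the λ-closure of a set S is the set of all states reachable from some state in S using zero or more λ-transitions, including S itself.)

{2, 3, 4, 5, 7, 10, 11, 13}

Start with {5, 7}.
From 5 via λ: add 13.
From 7 via λ: add 11.
From 11 via λ: add 2.
From 13 via λ: add 4.
From 4 via λ: add 3, 10.
No new states can be added; the closed set is {2, 3, 4, 5, 7, 10, 11, 13}.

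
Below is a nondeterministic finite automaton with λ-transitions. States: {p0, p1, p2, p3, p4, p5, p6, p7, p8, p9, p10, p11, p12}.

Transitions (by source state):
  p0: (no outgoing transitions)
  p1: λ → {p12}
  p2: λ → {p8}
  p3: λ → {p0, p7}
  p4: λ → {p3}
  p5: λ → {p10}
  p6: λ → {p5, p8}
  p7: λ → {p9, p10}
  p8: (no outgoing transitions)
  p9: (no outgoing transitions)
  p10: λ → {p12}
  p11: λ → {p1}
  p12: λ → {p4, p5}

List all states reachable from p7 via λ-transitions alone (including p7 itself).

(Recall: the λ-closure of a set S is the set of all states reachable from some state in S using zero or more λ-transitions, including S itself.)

Start with {p7}.
From p7 via λ: add p9, p10.
From p10 via λ: add p12.
From p12 via λ: add p4, p5.
From p4 via λ: add p3.
From p3 via λ: add p0.
No new states can be added; the closed set is {p0, p3, p4, p5, p7, p9, p10, p12}.

{p0, p3, p4, p5, p7, p9, p10, p12}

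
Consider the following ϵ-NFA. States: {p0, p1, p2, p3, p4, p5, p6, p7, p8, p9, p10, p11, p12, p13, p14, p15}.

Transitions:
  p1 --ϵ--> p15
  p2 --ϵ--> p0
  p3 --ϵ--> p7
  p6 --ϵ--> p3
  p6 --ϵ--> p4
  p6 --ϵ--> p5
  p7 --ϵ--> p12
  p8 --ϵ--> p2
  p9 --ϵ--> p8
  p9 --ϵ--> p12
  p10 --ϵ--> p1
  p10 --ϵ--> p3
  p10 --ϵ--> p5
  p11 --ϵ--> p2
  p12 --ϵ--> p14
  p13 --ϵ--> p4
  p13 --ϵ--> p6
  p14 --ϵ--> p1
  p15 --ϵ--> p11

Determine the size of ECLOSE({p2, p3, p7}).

Start with {p2, p3, p7}.
From p2 via ϵ: add p0.
From p7 via ϵ: add p12.
From p12 via ϵ: add p14.
From p14 via ϵ: add p1.
From p1 via ϵ: add p15.
From p15 via ϵ: add p11.
ϵ-closure = {p0, p1, p2, p3, p7, p11, p12, p14, p15}, which has 9 states.

9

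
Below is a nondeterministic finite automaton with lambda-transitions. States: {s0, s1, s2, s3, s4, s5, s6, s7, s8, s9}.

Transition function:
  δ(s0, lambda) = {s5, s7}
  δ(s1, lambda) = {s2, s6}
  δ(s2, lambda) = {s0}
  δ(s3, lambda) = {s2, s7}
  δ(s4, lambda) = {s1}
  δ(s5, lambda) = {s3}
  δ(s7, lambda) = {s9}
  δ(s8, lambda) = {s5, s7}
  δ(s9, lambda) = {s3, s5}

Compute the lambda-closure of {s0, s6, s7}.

{s0, s2, s3, s5, s6, s7, s9}

Start with {s0, s6, s7}.
From s0 via lambda: add s5.
From s7 via lambda: add s9.
From s5 via lambda: add s3.
From s3 via lambda: add s2.
No new states can be added; the closed set is {s0, s2, s3, s5, s6, s7, s9}.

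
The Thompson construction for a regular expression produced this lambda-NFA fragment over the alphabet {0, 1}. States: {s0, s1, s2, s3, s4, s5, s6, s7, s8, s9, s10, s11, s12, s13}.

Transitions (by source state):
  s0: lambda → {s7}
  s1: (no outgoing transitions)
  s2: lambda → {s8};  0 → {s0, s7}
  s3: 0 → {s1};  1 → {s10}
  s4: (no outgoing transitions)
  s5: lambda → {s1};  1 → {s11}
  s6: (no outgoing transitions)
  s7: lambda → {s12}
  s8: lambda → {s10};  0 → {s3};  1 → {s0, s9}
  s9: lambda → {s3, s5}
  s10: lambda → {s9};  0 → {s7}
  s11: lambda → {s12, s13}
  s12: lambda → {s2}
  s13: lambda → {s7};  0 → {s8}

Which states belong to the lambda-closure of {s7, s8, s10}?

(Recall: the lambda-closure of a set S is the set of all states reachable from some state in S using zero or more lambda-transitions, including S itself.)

{s1, s2, s3, s5, s7, s8, s9, s10, s12}

Start with {s7, s8, s10}.
From s7 via lambda: add s12.
From s10 via lambda: add s9.
From s9 via lambda: add s3, s5.
From s12 via lambda: add s2.
From s5 via lambda: add s1.
No new states can be added; the closed set is {s1, s2, s3, s5, s7, s8, s9, s10, s12}.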